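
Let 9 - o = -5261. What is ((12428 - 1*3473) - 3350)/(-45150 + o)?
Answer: -1121/7976 ≈ -0.14055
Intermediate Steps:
o = 5270 (o = 9 - 1*(-5261) = 9 + 5261 = 5270)
((12428 - 1*3473) - 3350)/(-45150 + o) = ((12428 - 1*3473) - 3350)/(-45150 + 5270) = ((12428 - 3473) - 3350)/(-39880) = (8955 - 3350)*(-1/39880) = 5605*(-1/39880) = -1121/7976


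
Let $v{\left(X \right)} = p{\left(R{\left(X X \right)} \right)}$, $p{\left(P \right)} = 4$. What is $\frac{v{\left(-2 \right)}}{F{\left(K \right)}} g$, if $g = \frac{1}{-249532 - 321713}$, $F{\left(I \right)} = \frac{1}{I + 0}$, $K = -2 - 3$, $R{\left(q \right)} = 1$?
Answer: $\frac{4}{114249} \approx 3.5011 \cdot 10^{-5}$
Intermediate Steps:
$K = -5$ ($K = -2 - 3 = -5$)
$F{\left(I \right)} = \frac{1}{I}$
$v{\left(X \right)} = 4$
$g = - \frac{1}{571245}$ ($g = \frac{1}{-571245} = - \frac{1}{571245} \approx -1.7506 \cdot 10^{-6}$)
$\frac{v{\left(-2 \right)}}{F{\left(K \right)}} g = \frac{4}{\frac{1}{-5}} \left(- \frac{1}{571245}\right) = \frac{4}{- \frac{1}{5}} \left(- \frac{1}{571245}\right) = 4 \left(-5\right) \left(- \frac{1}{571245}\right) = \left(-20\right) \left(- \frac{1}{571245}\right) = \frac{4}{114249}$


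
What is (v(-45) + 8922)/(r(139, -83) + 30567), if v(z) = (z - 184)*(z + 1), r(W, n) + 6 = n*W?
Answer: 9499/9512 ≈ 0.99863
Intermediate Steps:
r(W, n) = -6 + W*n (r(W, n) = -6 + n*W = -6 + W*n)
v(z) = (1 + z)*(-184 + z) (v(z) = (-184 + z)*(1 + z) = (1 + z)*(-184 + z))
(v(-45) + 8922)/(r(139, -83) + 30567) = ((-184 + (-45)² - 183*(-45)) + 8922)/((-6 + 139*(-83)) + 30567) = ((-184 + 2025 + 8235) + 8922)/((-6 - 11537) + 30567) = (10076 + 8922)/(-11543 + 30567) = 18998/19024 = 18998*(1/19024) = 9499/9512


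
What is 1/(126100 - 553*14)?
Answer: 1/118358 ≈ 8.4489e-6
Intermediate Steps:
1/(126100 - 553*14) = 1/(126100 - 7742) = 1/118358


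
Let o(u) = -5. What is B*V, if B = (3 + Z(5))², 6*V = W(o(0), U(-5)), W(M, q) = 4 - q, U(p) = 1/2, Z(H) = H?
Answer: 112/3 ≈ 37.333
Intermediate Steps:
U(p) = ½
V = 7/12 (V = (4 - 1*½)/6 = (4 - ½)/6 = (⅙)*(7/2) = 7/12 ≈ 0.58333)
B = 64 (B = (3 + 5)² = 8² = 64)
B*V = 64*(7/12) = 112/3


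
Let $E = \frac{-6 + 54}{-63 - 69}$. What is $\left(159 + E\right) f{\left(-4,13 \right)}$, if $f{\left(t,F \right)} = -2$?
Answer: $- \frac{3490}{11} \approx -317.27$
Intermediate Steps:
$E = - \frac{4}{11}$ ($E = \frac{48}{-132} = 48 \left(- \frac{1}{132}\right) = - \frac{4}{11} \approx -0.36364$)
$\left(159 + E\right) f{\left(-4,13 \right)} = \left(159 - \frac{4}{11}\right) \left(-2\right) = \frac{1745}{11} \left(-2\right) = - \frac{3490}{11}$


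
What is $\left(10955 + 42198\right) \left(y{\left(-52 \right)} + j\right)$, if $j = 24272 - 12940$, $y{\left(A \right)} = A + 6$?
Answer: $599884758$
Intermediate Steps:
$y{\left(A \right)} = 6 + A$
$j = 11332$ ($j = 24272 - 12940 = 11332$)
$\left(10955 + 42198\right) \left(y{\left(-52 \right)} + j\right) = \left(10955 + 42198\right) \left(\left(6 - 52\right) + 11332\right) = 53153 \left(-46 + 11332\right) = 53153 \cdot 11286 = 599884758$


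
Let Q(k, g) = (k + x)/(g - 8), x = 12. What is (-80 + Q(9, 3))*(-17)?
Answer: 7157/5 ≈ 1431.4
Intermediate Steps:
Q(k, g) = (12 + k)/(-8 + g) (Q(k, g) = (k + 12)/(g - 8) = (12 + k)/(-8 + g))
(-80 + Q(9, 3))*(-17) = (-80 + (12 + 9)/(-8 + 3))*(-17) = (-80 + 21/(-5))*(-17) = (-80 - ⅕*21)*(-17) = (-80 - 21/5)*(-17) = -421/5*(-17) = 7157/5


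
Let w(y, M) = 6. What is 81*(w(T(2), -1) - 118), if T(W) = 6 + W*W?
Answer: -9072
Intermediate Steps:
T(W) = 6 + W²
81*(w(T(2), -1) - 118) = 81*(6 - 118) = 81*(-112) = -9072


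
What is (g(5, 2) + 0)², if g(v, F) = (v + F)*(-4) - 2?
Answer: 900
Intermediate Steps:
g(v, F) = -2 - 4*F - 4*v (g(v, F) = (F + v)*(-4) - 2 = (-4*F - 4*v) - 2 = -2 - 4*F - 4*v)
(g(5, 2) + 0)² = ((-2 - 4*2 - 4*5) + 0)² = ((-2 - 8 - 20) + 0)² = (-30 + 0)² = (-30)² = 900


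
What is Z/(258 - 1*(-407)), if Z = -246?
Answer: -246/665 ≈ -0.36992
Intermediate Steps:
Z/(258 - 1*(-407)) = -246/(258 - 1*(-407)) = -246/(258 + 407) = -246/665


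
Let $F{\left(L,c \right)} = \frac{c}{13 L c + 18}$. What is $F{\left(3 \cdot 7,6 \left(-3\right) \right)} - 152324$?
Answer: $- \frac{41432127}{272} \approx -1.5232 \cdot 10^{5}$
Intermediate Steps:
$F{\left(L,c \right)} = \frac{c}{18 + 13 L c}$ ($F{\left(L,c \right)} = \frac{c}{13 L c + 18} = \frac{c}{18 + 13 L c}$)
$F{\left(3 \cdot 7,6 \left(-3\right) \right)} - 152324 = \frac{6 \left(-3\right)}{18 + 13 \cdot 3 \cdot 7 \cdot 6 \left(-3\right)} - 152324 = - \frac{18}{18 + 13 \cdot 21 \left(-18\right)} - 152324 = - \frac{18}{18 - 4914} - 152324 = - \frac{18}{-4896} - 152324 = \left(-18\right) \left(- \frac{1}{4896}\right) - 152324 = \frac{1}{272} - 152324 = - \frac{41432127}{272}$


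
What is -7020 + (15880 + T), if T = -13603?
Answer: -4743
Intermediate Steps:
-7020 + (15880 + T) = -7020 + (15880 - 13603) = -7020 + 2277 = -4743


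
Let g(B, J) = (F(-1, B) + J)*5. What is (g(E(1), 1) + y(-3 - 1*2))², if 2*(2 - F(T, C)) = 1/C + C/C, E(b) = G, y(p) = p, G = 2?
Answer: 625/16 ≈ 39.063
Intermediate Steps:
E(b) = 2
F(T, C) = 3/2 - 1/(2*C) (F(T, C) = 2 - (1/C + C/C)/2 = 2 - (1/C + 1)/2 = 2 - (1 + 1/C)/2 = 2 + (-½ - 1/(2*C)) = 3/2 - 1/(2*C))
g(B, J) = 5*J + 5*(-1 + 3*B)/(2*B) (g(B, J) = ((-1 + 3*B)/(2*B) + J)*5 = (J + (-1 + 3*B)/(2*B))*5 = 5*J + 5*(-1 + 3*B)/(2*B))
(g(E(1), 1) + y(-3 - 1*2))² = ((15/2 + 5*1 - 5/2/2) + (-3 - 1*2))² = ((15/2 + 5 - 5/2*½) + (-3 - 2))² = ((15/2 + 5 - 5/4) - 5)² = (45/4 - 5)² = (25/4)² = 625/16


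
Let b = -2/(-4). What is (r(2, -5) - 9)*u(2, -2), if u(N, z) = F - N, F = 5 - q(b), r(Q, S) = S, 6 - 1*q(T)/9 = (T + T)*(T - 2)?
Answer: 903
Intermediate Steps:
b = ½ (b = -2*(-¼) = ½ ≈ 0.50000)
q(T) = 54 - 18*T*(-2 + T) (q(T) = 54 - 9*(T + T)*(T - 2) = 54 - 9*2*T*(-2 + T) = 54 - 18*T*(-2 + T))
F = -125/2 (F = 5 - (54 - 18*(½)² + 36*(½)) = 5 - (54 - 18*¼ + 18) = 5 - (54 - 9/2 + 18) = 5 - 1*135/2 = 5 - 135/2 = -125/2 ≈ -62.500)
u(N, z) = -125/2 - N
(r(2, -5) - 9)*u(2, -2) = (-5 - 9)*(-125/2 - 1*2) = -14*(-125/2 - 2) = -14*(-129/2) = 903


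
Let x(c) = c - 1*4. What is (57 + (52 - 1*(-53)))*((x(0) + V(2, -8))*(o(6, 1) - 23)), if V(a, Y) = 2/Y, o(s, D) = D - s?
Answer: 19278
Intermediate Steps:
x(c) = -4 + c (x(c) = c - 4 = -4 + c)
(57 + (52 - 1*(-53)))*((x(0) + V(2, -8))*(o(6, 1) - 23)) = (57 + (52 - 1*(-53)))*(((-4 + 0) + 2/(-8))*((1 - 1*6) - 23)) = (57 + (52 + 53))*((-4 + 2*(-⅛))*((1 - 6) - 23)) = (57 + 105)*((-4 - ¼)*(-5 - 23)) = 162*(-17/4*(-28)) = 162*119 = 19278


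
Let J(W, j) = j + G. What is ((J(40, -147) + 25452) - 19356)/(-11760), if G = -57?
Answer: -491/980 ≈ -0.50102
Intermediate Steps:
J(W, j) = -57 + j (J(W, j) = j - 57 = -57 + j)
((J(40, -147) + 25452) - 19356)/(-11760) = (((-57 - 147) + 25452) - 19356)/(-11760) = ((-204 + 25452) - 19356)*(-1/11760) = (25248 - 19356)*(-1/11760) = 5892*(-1/11760) = -491/980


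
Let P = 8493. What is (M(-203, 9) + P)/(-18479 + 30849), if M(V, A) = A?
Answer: 4251/6185 ≈ 0.68731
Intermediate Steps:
(M(-203, 9) + P)/(-18479 + 30849) = (9 + 8493)/(-18479 + 30849) = 8502/12370 = 8502*(1/12370) = 4251/6185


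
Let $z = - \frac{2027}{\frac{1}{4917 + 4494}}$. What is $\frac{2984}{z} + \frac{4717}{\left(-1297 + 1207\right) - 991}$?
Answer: $- \frac{89985175253}{20621260857} \approx -4.3637$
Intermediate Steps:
$z = -19076097$ ($z = - \frac{2027}{\frac{1}{9411}} = - 2027 \frac{1}{\frac{1}{9411}} = \left(-2027\right) 9411 = -19076097$)
$\frac{2984}{z} + \frac{4717}{\left(-1297 + 1207\right) - 991} = \frac{2984}{-19076097} + \frac{4717}{\left(-1297 + 1207\right) - 991} = 2984 \left(- \frac{1}{19076097}\right) + \frac{4717}{-90 - 991} = - \frac{2984}{19076097} + \frac{4717}{-1081} = - \frac{2984}{19076097} + 4717 \left(- \frac{1}{1081}\right) = - \frac{2984}{19076097} - \frac{4717}{1081} = - \frac{89985175253}{20621260857}$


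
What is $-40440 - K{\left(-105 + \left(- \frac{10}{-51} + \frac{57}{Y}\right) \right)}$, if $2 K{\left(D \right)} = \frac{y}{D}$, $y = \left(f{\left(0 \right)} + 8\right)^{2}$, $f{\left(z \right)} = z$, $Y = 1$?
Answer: $- \frac{49295544}{1219} \approx -40439.0$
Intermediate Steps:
$y = 64$ ($y = \left(0 + 8\right)^{2} = 8^{2} = 64$)
$K{\left(D \right)} = \frac{32}{D}$ ($K{\left(D \right)} = \frac{64 \frac{1}{D}}{2} = \frac{32}{D}$)
$-40440 - K{\left(-105 + \left(- \frac{10}{-51} + \frac{57}{Y}\right) \right)} = -40440 - \frac{32}{-105 + \left(- \frac{10}{-51} + \frac{57}{1}\right)} = -40440 - \frac{32}{-105 + \left(\left(-10\right) \left(- \frac{1}{51}\right) + 57 \cdot 1\right)} = -40440 - \frac{32}{-105 + \left(\frac{10}{51} + 57\right)} = -40440 - \frac{32}{-105 + \frac{2917}{51}} = -40440 - \frac{32}{- \frac{2438}{51}} = -40440 - 32 \left(- \frac{51}{2438}\right) = -40440 - - \frac{816}{1219} = -40440 + \frac{816}{1219} = - \frac{49295544}{1219}$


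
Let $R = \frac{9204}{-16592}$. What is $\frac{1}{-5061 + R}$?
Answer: $- \frac{4148}{20995329} \approx -0.00019757$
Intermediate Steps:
$R = - \frac{2301}{4148}$ ($R = 9204 \left(- \frac{1}{16592}\right) = - \frac{2301}{4148} \approx -0.55472$)
$\frac{1}{-5061 + R} = \frac{1}{-5061 - \frac{2301}{4148}} = \frac{1}{- \frac{20995329}{4148}} = - \frac{4148}{20995329}$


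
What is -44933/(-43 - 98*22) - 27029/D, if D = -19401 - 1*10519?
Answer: 1403832131/65794080 ≈ 21.337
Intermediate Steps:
D = -29920 (D = -19401 - 10519 = -29920)
-44933/(-43 - 98*22) - 27029/D = -44933/(-43 - 98*22) - 27029/(-29920) = -44933/(-43 - 2156) - 27029*(-1/29920) = -44933/(-2199) + 27029/29920 = -44933*(-1/2199) + 27029/29920 = 44933/2199 + 27029/29920 = 1403832131/65794080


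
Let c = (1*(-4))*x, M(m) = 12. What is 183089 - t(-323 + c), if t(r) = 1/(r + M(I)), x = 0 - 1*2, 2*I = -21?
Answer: 55475968/303 ≈ 1.8309e+5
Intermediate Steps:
I = -21/2 (I = (½)*(-21) = -21/2 ≈ -10.500)
x = -2 (x = 0 - 2 = -2)
c = 8 (c = (1*(-4))*(-2) = -4*(-2) = 8)
t(r) = 1/(12 + r) (t(r) = 1/(r + 12) = 1/(12 + r))
183089 - t(-323 + c) = 183089 - 1/(12 + (-323 + 8)) = 183089 - 1/(12 - 315) = 183089 - 1/(-303) = 183089 - 1*(-1/303) = 183089 + 1/303 = 55475968/303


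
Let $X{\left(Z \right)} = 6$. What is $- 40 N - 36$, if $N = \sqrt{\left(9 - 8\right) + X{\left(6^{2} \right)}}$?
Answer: $-36 - 40 \sqrt{7} \approx -141.83$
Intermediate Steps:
$N = \sqrt{7}$ ($N = \sqrt{\left(9 - 8\right) + 6} = \sqrt{1 + 6} = \sqrt{7} \approx 2.6458$)
$- 40 N - 36 = - 40 \sqrt{7} - 36 = -36 - 40 \sqrt{7}$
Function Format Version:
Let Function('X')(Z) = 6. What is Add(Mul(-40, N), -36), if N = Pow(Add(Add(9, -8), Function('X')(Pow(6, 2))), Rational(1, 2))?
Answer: Add(-36, Mul(-40, Pow(7, Rational(1, 2)))) ≈ -141.83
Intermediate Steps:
N = Pow(7, Rational(1, 2)) (N = Pow(Add(Add(9, -8), 6), Rational(1, 2)) = Pow(Add(1, 6), Rational(1, 2)) = Pow(7, Rational(1, 2)) ≈ 2.6458)
Add(Mul(-40, N), -36) = Add(Mul(-40, Pow(7, Rational(1, 2))), -36) = Add(-36, Mul(-40, Pow(7, Rational(1, 2))))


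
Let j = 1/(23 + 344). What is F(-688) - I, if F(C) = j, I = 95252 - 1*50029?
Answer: -16596840/367 ≈ -45223.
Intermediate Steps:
I = 45223 (I = 95252 - 50029 = 45223)
j = 1/367 ≈ 0.0027248
F(C) = 1/367
F(-688) - I = 1/367 - 1*45223 = 1/367 - 45223 = -16596840/367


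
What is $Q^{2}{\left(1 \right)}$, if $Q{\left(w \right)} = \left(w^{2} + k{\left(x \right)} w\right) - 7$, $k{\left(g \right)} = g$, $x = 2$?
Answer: $16$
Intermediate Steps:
$Q{\left(w \right)} = -7 + w^{2} + 2 w$ ($Q{\left(w \right)} = \left(w^{2} + 2 w\right) - 7 = -7 + w^{2} + 2 w$)
$Q^{2}{\left(1 \right)} = \left(-7 + 1^{2} + 2 \cdot 1\right)^{2} = \left(-7 + 1 + 2\right)^{2} = \left(-4\right)^{2} = 16$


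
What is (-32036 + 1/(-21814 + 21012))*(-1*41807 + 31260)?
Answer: 270982731531/802 ≈ 3.3788e+8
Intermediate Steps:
(-32036 + 1/(-21814 + 21012))*(-1*41807 + 31260) = (-32036 + 1/(-802))*(-41807 + 31260) = (-32036 - 1/802)*(-10547) = -25692873/802*(-10547) = 270982731531/802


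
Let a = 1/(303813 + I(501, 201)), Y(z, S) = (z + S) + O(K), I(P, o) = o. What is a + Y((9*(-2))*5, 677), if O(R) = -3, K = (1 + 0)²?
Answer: 177544177/304014 ≈ 584.00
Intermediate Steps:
K = 1 (K = 1² = 1)
Y(z, S) = -3 + S + z (Y(z, S) = (z + S) - 3 = (S + z) - 3 = -3 + S + z)
a = 1/304014 (a = 1/(303813 + 201) = 1/304014 ≈ 3.2893e-6)
a + Y((9*(-2))*5, 677) = 1/304014 + (-3 + 677 + (9*(-2))*5) = 1/304014 + (-3 + 677 - 18*5) = 1/304014 + (-3 + 677 - 90) = 1/304014 + 584 = 177544177/304014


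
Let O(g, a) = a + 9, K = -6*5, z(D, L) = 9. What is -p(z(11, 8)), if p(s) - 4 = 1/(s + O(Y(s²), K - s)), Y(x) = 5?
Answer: -83/21 ≈ -3.9524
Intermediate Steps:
K = -30
O(g, a) = 9 + a
p(s) = 83/21 (p(s) = 4 + 1/(s + (9 + (-30 - s))) = 4 + 1/(s + (-21 - s)) = 4 + 1/(-21) = 4 - 1/21 = 83/21)
-p(z(11, 8)) = -1*83/21 = -83/21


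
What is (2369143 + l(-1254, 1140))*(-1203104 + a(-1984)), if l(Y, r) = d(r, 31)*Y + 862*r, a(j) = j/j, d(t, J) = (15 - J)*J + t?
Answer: -3060991198441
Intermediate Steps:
d(t, J) = t + J*(15 - J) (d(t, J) = J*(15 - J) + t = t + J*(15 - J))
a(j) = 1
l(Y, r) = 862*r + Y*(-496 + r) (l(Y, r) = (r - 1*31² + 15*31)*Y + 862*r = (r - 1*961 + 465)*Y + 862*r = (r - 961 + 465)*Y + 862*r = (-496 + r)*Y + 862*r = Y*(-496 + r) + 862*r = 862*r + Y*(-496 + r))
(2369143 + l(-1254, 1140))*(-1203104 + a(-1984)) = (2369143 + (862*1140 - 1254*(-496 + 1140)))*(-1203104 + 1) = (2369143 + (982680 - 1254*644))*(-1203103) = (2369143 + (982680 - 807576))*(-1203103) = (2369143 + 175104)*(-1203103) = 2544247*(-1203103) = -3060991198441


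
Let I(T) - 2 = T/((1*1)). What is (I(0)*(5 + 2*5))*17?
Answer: 510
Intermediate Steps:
I(T) = 2 + T (I(T) = 2 + T/((1*1)) = 2 + T/1 = 2 + T*1 = 2 + T)
(I(0)*(5 + 2*5))*17 = ((2 + 0)*(5 + 2*5))*17 = (2*(5 + 10))*17 = (2*15)*17 = 30*17 = 510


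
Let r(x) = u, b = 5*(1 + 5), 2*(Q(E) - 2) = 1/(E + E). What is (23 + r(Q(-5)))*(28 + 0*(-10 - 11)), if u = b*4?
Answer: 4004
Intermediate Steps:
Q(E) = 2 + 1/(4*E) (Q(E) = 2 + 1/(2*(E + E)) = 2 + 1/(2*((2*E))) = 2 + (1/(2*E))/2 = 2 + 1/(4*E))
b = 30 (b = 5*6 = 30)
u = 120 (u = 30*4 = 120)
r(x) = 120
(23 + r(Q(-5)))*(28 + 0*(-10 - 11)) = (23 + 120)*(28 + 0*(-10 - 11)) = 143*(28 + 0*(-21)) = 143*(28 + 0) = 143*28 = 4004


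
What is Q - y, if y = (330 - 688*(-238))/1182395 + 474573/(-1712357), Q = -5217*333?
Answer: -3517401412576233998/2024682355015 ≈ -1.7373e+6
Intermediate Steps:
Q = -1737261
y = -280179479917/2024682355015 (y = (330 + 163744)*(1/1182395) + 474573*(-1/1712357) = 164074*(1/1182395) - 474573/1712357 = 164074/1182395 - 474573/1712357 = -280179479917/2024682355015 ≈ -0.13838)
Q - y = -1737261 - 1*(-280179479917/2024682355015) = -1737261 + 280179479917/2024682355015 = -3517401412576233998/2024682355015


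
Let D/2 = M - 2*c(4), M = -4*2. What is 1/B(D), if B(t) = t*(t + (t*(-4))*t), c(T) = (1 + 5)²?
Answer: 1/16409600 ≈ 6.0940e-8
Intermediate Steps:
M = -8
c(T) = 36 (c(T) = 6² = 36)
D = -160 (D = 2*(-8 - 2*36) = 2*(-8 - 72) = 2*(-80) = -160)
B(t) = t*(t - 4*t²) (B(t) = t*(t + (-4*t)*t) = t*(t - 4*t²))
1/B(D) = 1/((-160)²*(1 - 4*(-160))) = 1/(25600*(1 + 640)) = 1/(25600*641) = 1/16409600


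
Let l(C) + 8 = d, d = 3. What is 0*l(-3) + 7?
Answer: 7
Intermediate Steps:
l(C) = -5 (l(C) = -8 + 3 = -5)
0*l(-3) + 7 = 0*(-5) + 7 = 0 + 7 = 7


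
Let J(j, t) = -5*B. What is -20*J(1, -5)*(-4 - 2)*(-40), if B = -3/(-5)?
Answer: 14400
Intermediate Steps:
B = ⅗ (B = -3*(-⅕) = ⅗ ≈ 0.60000)
J(j, t) = -3 (J(j, t) = -5*⅗ = -3)
-20*J(1, -5)*(-4 - 2)*(-40) = -(-60)*(-4 - 2)*(-40) = -(-60)*(-6)*(-40) = -20*18*(-40) = -360*(-40) = 14400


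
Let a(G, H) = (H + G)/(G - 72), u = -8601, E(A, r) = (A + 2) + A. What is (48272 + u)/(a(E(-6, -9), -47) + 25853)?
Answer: 3253022/2120003 ≈ 1.5344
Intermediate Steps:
E(A, r) = 2 + 2*A (E(A, r) = (2 + A) + A = 2 + 2*A)
a(G, H) = (G + H)/(-72 + G)
(48272 + u)/(a(E(-6, -9), -47) + 25853) = (48272 - 8601)/(((2 + 2*(-6)) - 47)/(-72 + (2 + 2*(-6))) + 25853) = 39671/(((2 - 12) - 47)/(-72 + (2 - 12)) + 25853) = 39671/((-10 - 47)/(-72 - 10) + 25853) = 39671/(-57/(-82) + 25853) = 39671/(-1/82*(-57) + 25853) = 39671/(57/82 + 25853) = 39671/(2120003/82) = 39671*(82/2120003) = 3253022/2120003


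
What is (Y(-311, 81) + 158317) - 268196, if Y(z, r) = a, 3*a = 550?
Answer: -329087/3 ≈ -1.0970e+5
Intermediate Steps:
a = 550/3 (a = (1/3)*550 = 550/3 ≈ 183.33)
Y(z, r) = 550/3
(Y(-311, 81) + 158317) - 268196 = (550/3 + 158317) - 268196 = 475501/3 - 268196 = -329087/3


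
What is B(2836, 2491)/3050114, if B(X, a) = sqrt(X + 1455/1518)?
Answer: sqrt(726363506)/1543357684 ≈ 1.7463e-5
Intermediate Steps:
B(X, a) = sqrt(485/506 + X) (B(X, a) = sqrt(X + 1455*(1/1518)) = sqrt(X + 485/506) = sqrt(485/506 + X))
B(2836, 2491)/3050114 = (sqrt(245410 + 256036*2836)/506)/3050114 = (sqrt(245410 + 726118096)/506)*(1/3050114) = (sqrt(726363506)/506)*(1/3050114) = sqrt(726363506)/1543357684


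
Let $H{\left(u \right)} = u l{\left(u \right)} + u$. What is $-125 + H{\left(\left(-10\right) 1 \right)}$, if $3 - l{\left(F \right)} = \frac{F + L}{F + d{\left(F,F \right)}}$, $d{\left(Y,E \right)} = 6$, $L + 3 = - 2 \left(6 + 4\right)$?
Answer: $- \frac{165}{2} \approx -82.5$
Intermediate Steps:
$L = -23$ ($L = -3 - 2 \left(6 + 4\right) = -3 - 20 = -23$)
$l{\left(F \right)} = 3 - \frac{-23 + F}{6 + F}$ ($l{\left(F \right)} = 3 - \frac{F - 23}{F + 6} = 3 - \frac{-23 + F}{6 + F}$)
$H{\left(u \right)} = u + \frac{u \left(41 + 2 u\right)}{6 + u}$ ($H{\left(u \right)} = u \frac{41 + 2 u}{6 + u} + u = \frac{u \left(41 + 2 u\right)}{6 + u} + u = u + \frac{u \left(41 + 2 u\right)}{6 + u}$)
$-125 + H{\left(\left(-10\right) 1 \right)} = -125 + \frac{\left(-10\right) 1 \left(47 + 3 \left(\left(-10\right) 1\right)\right)}{6 - 10} = -125 - \frac{10 \left(47 + 3 \left(-10\right)\right)}{6 - 10} = -125 - \frac{10 \left(47 - 30\right)}{-4} = -125 - \left(- \frac{5}{2}\right) 17 = -125 + \frac{85}{2} = - \frac{165}{2}$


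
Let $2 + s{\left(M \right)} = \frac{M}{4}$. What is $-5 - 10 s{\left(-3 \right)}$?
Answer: $\frac{45}{2} \approx 22.5$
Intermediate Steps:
$s{\left(M \right)} = -2 + \frac{M}{4}$
$-5 - 10 s{\left(-3 \right)} = -5 - 10 \left(-2 + \frac{1}{4} \left(-3\right)\right) = -5 - 10 \left(-2 - \frac{3}{4}\right) = -5 - - \frac{55}{2} = -5 + \frac{55}{2} = \frac{45}{2}$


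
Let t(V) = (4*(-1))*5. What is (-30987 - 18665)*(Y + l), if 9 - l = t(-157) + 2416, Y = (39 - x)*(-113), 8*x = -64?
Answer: 382221096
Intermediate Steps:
x = -8 (x = (⅛)*(-64) = -8)
t(V) = -20 (t(V) = -4*5 = -20)
Y = -5311 (Y = (39 - 1*(-8))*(-113) = (39 + 8)*(-113) = 47*(-113) = -5311)
l = -2387 (l = 9 - (-20 + 2416) = 9 - 1*2396 = 9 - 2396 = -2387)
(-30987 - 18665)*(Y + l) = (-30987 - 18665)*(-5311 - 2387) = -49652*(-7698) = 382221096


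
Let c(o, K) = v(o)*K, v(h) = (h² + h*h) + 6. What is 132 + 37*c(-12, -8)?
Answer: -86892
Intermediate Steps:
v(h) = 6 + 2*h² (v(h) = (h² + h²) + 6 = 2*h² + 6 = 6 + 2*h²)
c(o, K) = K*(6 + 2*o²) (c(o, K) = (6 + 2*o²)*K = K*(6 + 2*o²))
132 + 37*c(-12, -8) = 132 + 37*(2*(-8)*(3 + (-12)²)) = 132 + 37*(2*(-8)*(3 + 144)) = 132 + 37*(2*(-8)*147) = 132 + 37*(-2352) = 132 - 87024 = -86892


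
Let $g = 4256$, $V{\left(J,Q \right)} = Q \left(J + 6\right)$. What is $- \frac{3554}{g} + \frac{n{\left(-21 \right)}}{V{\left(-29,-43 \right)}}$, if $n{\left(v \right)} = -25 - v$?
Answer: $- \frac{1765965}{2104592} \approx -0.8391$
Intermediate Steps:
$V{\left(J,Q \right)} = Q \left(6 + J\right)$
$- \frac{3554}{g} + \frac{n{\left(-21 \right)}}{V{\left(-29,-43 \right)}} = - \frac{3554}{4256} + \frac{-25 - -21}{\left(-43\right) \left(6 - 29\right)} = \left(-3554\right) \frac{1}{4256} + \frac{-25 + 21}{\left(-43\right) \left(-23\right)} = - \frac{1777}{2128} - \frac{4}{989} = - \frac{1765965}{2104592}$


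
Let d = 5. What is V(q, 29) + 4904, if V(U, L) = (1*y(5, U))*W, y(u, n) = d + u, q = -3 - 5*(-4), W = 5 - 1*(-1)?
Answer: 4964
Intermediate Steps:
W = 6 (W = 5 + 1 = 6)
q = 17 (q = -3 + 20 = 17)
y(u, n) = 5 + u
V(U, L) = 60 (V(U, L) = (1*(5 + 5))*6 = (1*10)*6 = 10*6 = 60)
V(q, 29) + 4904 = 60 + 4904 = 4964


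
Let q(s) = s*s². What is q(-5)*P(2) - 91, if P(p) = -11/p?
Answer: 1193/2 ≈ 596.50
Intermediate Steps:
q(s) = s³
q(-5)*P(2) - 91 = (-5)³*(-11/2) - 91 = -(-1375)/2 - 91 = -125*(-11/2) - 91 = 1375/2 - 91 = 1193/2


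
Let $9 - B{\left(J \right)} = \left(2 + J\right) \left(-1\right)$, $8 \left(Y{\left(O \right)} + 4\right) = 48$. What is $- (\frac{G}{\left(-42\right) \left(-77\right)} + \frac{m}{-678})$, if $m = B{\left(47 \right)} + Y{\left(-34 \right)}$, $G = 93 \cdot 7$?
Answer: $- \frac{1963}{17402} \approx -0.1128$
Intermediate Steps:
$Y{\left(O \right)} = 2$ ($Y{\left(O \right)} = -4 + \frac{1}{8} \cdot 48 = -4 + 6 = 2$)
$G = 651$
$B{\left(J \right)} = 11 + J$ ($B{\left(J \right)} = 9 - \left(2 + J\right) \left(-1\right) = 9 - \left(-2 - J\right) = 9 + \left(2 + J\right) = 11 + J$)
$m = 60$ ($m = \left(11 + 47\right) + 2 = 58 + 2 = 60$)
$- (\frac{G}{\left(-42\right) \left(-77\right)} + \frac{m}{-678}) = - (\frac{651}{\left(-42\right) \left(-77\right)} + \frac{60}{-678}) = - (\frac{651}{3234} + 60 \left(- \frac{1}{678}\right)) = - (651 \cdot \frac{1}{3234} - \frac{10}{113}) = - (\frac{31}{154} - \frac{10}{113}) = \left(-1\right) \frac{1963}{17402} = - \frac{1963}{17402}$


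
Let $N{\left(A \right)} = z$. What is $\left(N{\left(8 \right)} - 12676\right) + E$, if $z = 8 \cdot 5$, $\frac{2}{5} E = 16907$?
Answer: $\frac{59263}{2} \approx 29632.0$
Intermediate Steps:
$E = \frac{84535}{2}$ ($E = \frac{5}{2} \cdot 16907 = \frac{84535}{2} \approx 42268.0$)
$z = 40$
$N{\left(A \right)} = 40$
$\left(N{\left(8 \right)} - 12676\right) + E = \left(40 - 12676\right) + \frac{84535}{2} = -12636 + \frac{84535}{2} = \frac{59263}{2}$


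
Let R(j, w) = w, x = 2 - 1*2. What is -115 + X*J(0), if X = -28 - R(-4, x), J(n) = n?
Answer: -115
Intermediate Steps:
x = 0 (x = 2 - 2 = 0)
X = -28 (X = -28 - 1*0 = -28 + 0 = -28)
-115 + X*J(0) = -115 - 28*0 = -115 + 0 = -115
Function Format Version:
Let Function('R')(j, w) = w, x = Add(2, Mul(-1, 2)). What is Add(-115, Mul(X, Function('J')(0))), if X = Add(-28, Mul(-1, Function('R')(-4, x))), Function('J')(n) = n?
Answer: -115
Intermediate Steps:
x = 0 (x = Add(2, -2) = 0)
X = -28 (X = Add(-28, Mul(-1, 0)) = Add(-28, 0) = -28)
Add(-115, Mul(X, Function('J')(0))) = Add(-115, Mul(-28, 0)) = Add(-115, 0) = -115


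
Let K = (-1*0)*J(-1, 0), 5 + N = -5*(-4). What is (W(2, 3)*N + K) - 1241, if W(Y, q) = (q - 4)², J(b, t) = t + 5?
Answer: -1226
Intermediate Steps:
N = 15 (N = -5 - 5*(-4) = -5 + 20 = 15)
J(b, t) = 5 + t
W(Y, q) = (-4 + q)²
K = 0 (K = (-1*0)*(5 + 0) = 0*5 = 0)
(W(2, 3)*N + K) - 1241 = ((-4 + 3)²*15 + 0) - 1241 = ((-1)²*15 + 0) - 1241 = (1*15 + 0) - 1241 = (15 + 0) - 1241 = 15 - 1241 = -1226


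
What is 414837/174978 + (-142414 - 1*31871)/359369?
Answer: 13175946347/6986852098 ≈ 1.8858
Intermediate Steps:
414837/174978 + (-142414 - 1*31871)/359369 = 414837*(1/174978) + (-142414 - 31871)*(1/359369) = 46093/19442 - 174285*1/359369 = 46093/19442 - 174285/359369 = 13175946347/6986852098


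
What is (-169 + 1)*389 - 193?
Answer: -65545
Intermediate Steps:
(-169 + 1)*389 - 193 = -168*389 - 193 = -65352 - 193 = -65545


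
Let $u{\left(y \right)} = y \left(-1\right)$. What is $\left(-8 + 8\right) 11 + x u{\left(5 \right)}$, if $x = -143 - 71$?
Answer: $1070$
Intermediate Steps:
$u{\left(y \right)} = - y$
$x = -214$
$\left(-8 + 8\right) 11 + x u{\left(5 \right)} = \left(-8 + 8\right) 11 - 214 \left(\left(-1\right) 5\right) = 0 \cdot 11 - -1070 = 0 + 1070 = 1070$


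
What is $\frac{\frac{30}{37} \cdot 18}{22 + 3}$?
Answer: $\frac{108}{185} \approx 0.58378$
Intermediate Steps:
$\frac{\frac{30}{37} \cdot 18}{22 + 3} = \frac{30 \cdot \frac{1}{37} \cdot 18}{25} = \frac{30}{37} \cdot 18 \cdot \frac{1}{25} = \frac{540}{37} \cdot \frac{1}{25} = \frac{108}{185}$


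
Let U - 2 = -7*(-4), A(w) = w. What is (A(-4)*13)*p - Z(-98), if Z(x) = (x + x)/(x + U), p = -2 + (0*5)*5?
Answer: 1719/17 ≈ 101.12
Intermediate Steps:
p = -2 (p = -2 + 0*5 = -2 + 0 = -2)
U = 30 (U = 2 - 7*(-4) = 2 + 28 = 30)
Z(x) = 2*x/(30 + x) (Z(x) = (x + x)/(x + 30) = (2*x)/(30 + x) = 2*x/(30 + x))
(A(-4)*13)*p - Z(-98) = -4*13*(-2) - 2*(-98)/(30 - 98) = -52*(-2) - 2*(-98)/(-68) = 104 - 2*(-98)*(-1)/68 = 104 - 1*49/17 = 104 - 49/17 = 1719/17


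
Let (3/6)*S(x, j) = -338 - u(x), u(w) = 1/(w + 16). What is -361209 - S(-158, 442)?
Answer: -25597844/71 ≈ -3.6053e+5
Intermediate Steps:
u(w) = 1/(16 + w)
S(x, j) = -676 - 2/(16 + x) (S(x, j) = 2*(-338 - 1/(16 + x)) = -676 - 2/(16 + x))
-361209 - S(-158, 442) = -361209 - 2*(-5409 - 338*(-158))/(16 - 158) = -361209 - 2*(-5409 + 53404)/(-142) = -361209 - 2*(-1)*47995/142 = -361209 - 1*(-47995/71) = -361209 + 47995/71 = -25597844/71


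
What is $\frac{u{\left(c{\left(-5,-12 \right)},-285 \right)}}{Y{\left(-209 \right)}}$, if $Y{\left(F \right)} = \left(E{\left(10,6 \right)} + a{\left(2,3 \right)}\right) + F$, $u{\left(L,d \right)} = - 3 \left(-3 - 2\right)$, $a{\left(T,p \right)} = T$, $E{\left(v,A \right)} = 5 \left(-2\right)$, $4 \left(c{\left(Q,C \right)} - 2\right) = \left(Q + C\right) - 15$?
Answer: $- \frac{15}{217} \approx -0.069124$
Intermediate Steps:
$c{\left(Q,C \right)} = - \frac{7}{4} + \frac{C}{4} + \frac{Q}{4}$ ($c{\left(Q,C \right)} = 2 + \frac{\left(Q + C\right) - 15}{4} = 2 + \frac{\left(C + Q\right) - 15}{4} = 2 + \frac{-15 + C + Q}{4} = 2 + \left(- \frac{15}{4} + \frac{C}{4} + \frac{Q}{4}\right) = - \frac{7}{4} + \frac{C}{4} + \frac{Q}{4}$)
$E{\left(v,A \right)} = -10$
$u{\left(L,d \right)} = 15$ ($u{\left(L,d \right)} = \left(-3\right) \left(-5\right) = 15$)
$Y{\left(F \right)} = -8 + F$ ($Y{\left(F \right)} = \left(-10 + 2\right) + F = -8 + F$)
$\frac{u{\left(c{\left(-5,-12 \right)},-285 \right)}}{Y{\left(-209 \right)}} = \frac{15}{-8 - 209} = \frac{15}{-217} = 15 \left(- \frac{1}{217}\right) = - \frac{15}{217}$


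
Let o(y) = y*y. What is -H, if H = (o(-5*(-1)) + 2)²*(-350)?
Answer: 255150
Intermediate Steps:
o(y) = y²
H = -255150 (H = ((-5*(-1))² + 2)²*(-350) = (5² + 2)²*(-350) = (25 + 2)²*(-350) = 27²*(-350) = 729*(-350) = -255150)
-H = -1*(-255150) = 255150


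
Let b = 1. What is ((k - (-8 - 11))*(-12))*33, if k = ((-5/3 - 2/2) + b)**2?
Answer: -8624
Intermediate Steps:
k = 25/9 (k = ((-5/3 - 2/2) + 1)**2 = ((-5*1/3 - 2*1/2) + 1)**2 = ((-5/3 - 1) + 1)**2 = (-8/3 + 1)**2 = (-5/3)**2 = 25/9 ≈ 2.7778)
((k - (-8 - 11))*(-12))*33 = ((25/9 - (-8 - 11))*(-12))*33 = ((25/9 - 1*(-19))*(-12))*33 = ((25/9 + 19)*(-12))*33 = ((196/9)*(-12))*33 = -784/3*33 = -8624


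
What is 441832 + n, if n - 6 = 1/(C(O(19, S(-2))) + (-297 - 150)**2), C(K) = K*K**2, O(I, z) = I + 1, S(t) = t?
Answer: 91817912943/207809 ≈ 4.4184e+5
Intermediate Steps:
O(I, z) = 1 + I
C(K) = K**3
n = 1246855/207809 (n = 6 + 1/((1 + 19)**3 + (-297 - 150)**2) = 6 + 1/(20**3 + (-447)**2) = 6 + 1/(8000 + 199809) = 6 + 1/207809 = 1246855/207809 ≈ 6.0000)
441832 + n = 441832 + 1246855/207809 = 91817912943/207809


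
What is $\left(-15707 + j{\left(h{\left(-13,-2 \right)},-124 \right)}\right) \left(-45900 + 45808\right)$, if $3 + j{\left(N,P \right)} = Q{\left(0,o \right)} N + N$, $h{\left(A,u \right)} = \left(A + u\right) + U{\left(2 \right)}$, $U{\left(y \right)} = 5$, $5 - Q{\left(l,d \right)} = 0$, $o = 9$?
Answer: $1450840$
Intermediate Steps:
$Q{\left(l,d \right)} = 5$ ($Q{\left(l,d \right)} = 5 - 0 = 5 + 0 = 5$)
$h{\left(A,u \right)} = 5 + A + u$ ($h{\left(A,u \right)} = \left(A + u\right) + 5 = 5 + A + u$)
$j{\left(N,P \right)} = -3 + 6 N$ ($j{\left(N,P \right)} = -3 + \left(5 N + N\right) = -3 + 6 N$)
$\left(-15707 + j{\left(h{\left(-13,-2 \right)},-124 \right)}\right) \left(-45900 + 45808\right) = \left(-15707 + \left(-3 + 6 \left(5 - 13 - 2\right)\right)\right) \left(-45900 + 45808\right) = \left(-15707 + \left(-3 + 6 \left(-10\right)\right)\right) \left(-92\right) = \left(-15707 - 63\right) \left(-92\right) = \left(-15770\right) \left(-92\right) = 1450840$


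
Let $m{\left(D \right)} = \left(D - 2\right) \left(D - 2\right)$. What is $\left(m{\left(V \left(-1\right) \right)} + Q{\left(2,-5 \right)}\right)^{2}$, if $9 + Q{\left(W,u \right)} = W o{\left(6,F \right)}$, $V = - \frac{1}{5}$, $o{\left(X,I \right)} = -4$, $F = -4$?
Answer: $\frac{118336}{625} \approx 189.34$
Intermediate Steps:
$V = - \frac{1}{5}$ ($V = \left(-1\right) \frac{1}{5} = - \frac{1}{5} \approx -0.2$)
$Q{\left(W,u \right)} = -9 - 4 W$ ($Q{\left(W,u \right)} = -9 + W \left(-4\right) = -9 - 4 W$)
$m{\left(D \right)} = \left(-2 + D\right)^{2}$ ($m{\left(D \right)} = \left(D + \left(-2 + 0\right)\right) \left(-2 + D\right) = \left(D - 2\right) \left(-2 + D\right) = \left(-2 + D\right) \left(-2 + D\right) = \left(-2 + D\right)^{2}$)
$\left(m{\left(V \left(-1\right) \right)} + Q{\left(2,-5 \right)}\right)^{2} = \left(\left(-2 - - \frac{1}{5}\right)^{2} - 17\right)^{2} = \left(\left(-2 + \frac{1}{5}\right)^{2} - 17\right)^{2} = \left(\left(- \frac{9}{5}\right)^{2} - 17\right)^{2} = \left(\frac{81}{25} - 17\right)^{2} = \left(- \frac{344}{25}\right)^{2} = \frac{118336}{625}$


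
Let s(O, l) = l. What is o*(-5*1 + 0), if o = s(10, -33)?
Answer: 165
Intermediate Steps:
o = -33
o*(-5*1 + 0) = -33*(-5*1 + 0) = -33*(-5 + 0) = -33*(-5) = 165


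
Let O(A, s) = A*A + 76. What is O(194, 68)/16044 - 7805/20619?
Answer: 54363359/27567603 ≈ 1.9720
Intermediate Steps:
O(A, s) = 76 + A**2 (O(A, s) = A**2 + 76 = 76 + A**2)
O(194, 68)/16044 - 7805/20619 = (76 + 194**2)/16044 - 7805/20619 = (76 + 37636)*(1/16044) - 7805*1/20619 = 37712*(1/16044) - 7805/20619 = 9428/4011 - 7805/20619 = 54363359/27567603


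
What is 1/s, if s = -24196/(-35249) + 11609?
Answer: 35249/409229837 ≈ 8.6135e-5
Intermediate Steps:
s = 409229837/35249 (s = -24196*(-1/35249) + 11609 = 24196/35249 + 11609 = 409229837/35249 ≈ 11610.)
1/s = 1/(409229837/35249) = 35249/409229837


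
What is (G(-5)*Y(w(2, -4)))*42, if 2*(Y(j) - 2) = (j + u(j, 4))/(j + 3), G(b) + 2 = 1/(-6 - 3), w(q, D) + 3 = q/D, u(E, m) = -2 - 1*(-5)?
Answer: -665/3 ≈ -221.67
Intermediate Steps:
u(E, m) = 3 (u(E, m) = -2 + 5 = 3)
w(q, D) = -3 + q/D
G(b) = -19/9 (G(b) = -2 + 1/(-6 - 3) = -2 + 1/(-9) = -2 - 1/9 = -19/9)
Y(j) = 5/2 (Y(j) = 2 + ((j + 3)/(j + 3))/2 = 2 + ((3 + j)/(3 + j))/2 = 2 + (1/2)*1 = 2 + 1/2 = 5/2)
(G(-5)*Y(w(2, -4)))*42 = -19/9*5/2*42 = -95/18*42 = -665/3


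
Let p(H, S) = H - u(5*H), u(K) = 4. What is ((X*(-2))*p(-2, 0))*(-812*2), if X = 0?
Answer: 0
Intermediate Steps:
p(H, S) = -4 + H (p(H, S) = H - 1*4 = H - 4 = -4 + H)
((X*(-2))*p(-2, 0))*(-812*2) = ((0*(-2))*(-4 - 2))*(-812*2) = (0*(-6))*(-1624) = 0*(-1624) = 0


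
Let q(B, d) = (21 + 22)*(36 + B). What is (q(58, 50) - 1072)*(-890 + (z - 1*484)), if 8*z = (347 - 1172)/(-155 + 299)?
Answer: -261306045/64 ≈ -4.0829e+6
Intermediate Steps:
z = -275/384 (z = ((347 - 1172)/(-155 + 299))/8 = (-825/144)/8 = (-825*1/144)/8 = (⅛)*(-275/48) = -275/384 ≈ -0.71615)
q(B, d) = 1548 + 43*B (q(B, d) = 43*(36 + B) = 1548 + 43*B)
(q(58, 50) - 1072)*(-890 + (z - 1*484)) = ((1548 + 43*58) - 1072)*(-890 + (-275/384 - 1*484)) = ((1548 + 2494) - 1072)*(-890 + (-275/384 - 484)) = (4042 - 1072)*(-890 - 186131/384) = 2970*(-527891/384) = -261306045/64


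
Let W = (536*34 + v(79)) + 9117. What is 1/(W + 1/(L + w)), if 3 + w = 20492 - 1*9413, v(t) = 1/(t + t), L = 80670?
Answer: 3623967/99082904723 ≈ 3.6575e-5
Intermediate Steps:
v(t) = 1/(2*t)
w = 11076 (w = -3 + (20492 - 1*9413) = -3 + (20492 - 9413) = -3 + 11079 = 11076)
W = 4319879/158 (W = (536*34 + (½)/79) + 9117 = (18224 + (½)*(1/79)) + 9117 = (18224 + 1/158) + 9117 = 2879393/158 + 9117 = 4319879/158 ≈ 27341.)
1/(W + 1/(L + w)) = 1/(4319879/158 + 1/(80670 + 11076)) = 1/(4319879/158 + 1/91746) = 1/(99082904723/3623967) = 3623967/99082904723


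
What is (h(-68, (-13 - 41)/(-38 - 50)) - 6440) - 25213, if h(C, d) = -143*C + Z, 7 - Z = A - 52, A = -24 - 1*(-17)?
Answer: -21863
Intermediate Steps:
A = -7 (A = -24 + 17 = -7)
Z = 66 (Z = 7 - (-7 - 52) = 7 - 1*(-59) = 7 + 59 = 66)
h(C, d) = 66 - 143*C (h(C, d) = -143*C + 66 = 66 - 143*C)
(h(-68, (-13 - 41)/(-38 - 50)) - 6440) - 25213 = ((66 - 143*(-68)) - 6440) - 25213 = ((66 + 9724) - 6440) - 25213 = (9790 - 6440) - 25213 = 3350 - 25213 = -21863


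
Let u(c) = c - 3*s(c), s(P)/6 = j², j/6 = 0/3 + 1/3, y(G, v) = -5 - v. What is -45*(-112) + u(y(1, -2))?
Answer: 4965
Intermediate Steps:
j = 2 (j = 6*(0/3 + 1/3) = 6*(0*(⅓) + 1*(⅓)) = 6*(0 + ⅓) = 6*(⅓) = 2)
s(P) = 24 (s(P) = 6*2² = 6*4 = 24)
u(c) = -72 + c (u(c) = c - 3*24 = c - 72 = -72 + c)
-45*(-112) + u(y(1, -2)) = -45*(-112) + (-72 + (-5 - 1*(-2))) = 5040 + (-72 + (-5 + 2)) = 5040 + (-72 - 3) = 5040 - 75 = 4965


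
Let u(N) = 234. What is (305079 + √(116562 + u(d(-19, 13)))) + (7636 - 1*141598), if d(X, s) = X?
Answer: 171117 + 2*√29199 ≈ 1.7146e+5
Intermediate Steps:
(305079 + √(116562 + u(d(-19, 13)))) + (7636 - 1*141598) = (305079 + √(116562 + 234)) + (7636 - 1*141598) = (305079 + √116796) + (7636 - 141598) = (305079 + 2*√29199) - 133962 = 171117 + 2*√29199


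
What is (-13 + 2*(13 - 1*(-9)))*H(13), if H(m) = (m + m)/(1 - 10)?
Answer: -806/9 ≈ -89.556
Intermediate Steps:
H(m) = -2*m/9 (H(m) = (2*m)/(-9) = (2*m)*(-⅑) = -2*m/9)
(-13 + 2*(13 - 1*(-9)))*H(13) = (-13 + 2*(13 - 1*(-9)))*(-2/9*13) = (-13 + 2*(13 + 9))*(-26/9) = (-13 + 2*22)*(-26/9) = (-13 + 44)*(-26/9) = 31*(-26/9) = -806/9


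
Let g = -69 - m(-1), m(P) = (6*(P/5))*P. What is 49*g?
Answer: -17199/5 ≈ -3439.8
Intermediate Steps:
m(P) = 6*P²/5 (m(P) = (6*(P*(⅕)))*P = (6*(P/5))*P = (6*P/5)*P = 6*P²/5)
g = -351/5 (g = -69 - 6*(-1)²/5 = -69 - 6/5 = -351/5 ≈ -70.200)
49*g = 49*(-351/5) = -17199/5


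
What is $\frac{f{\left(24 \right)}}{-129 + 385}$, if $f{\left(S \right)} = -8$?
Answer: $- \frac{1}{32} \approx -0.03125$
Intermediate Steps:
$\frac{f{\left(24 \right)}}{-129 + 385} = - \frac{8}{-129 + 385} = - \frac{8}{256} = \left(-8\right) \frac{1}{256} = - \frac{1}{32}$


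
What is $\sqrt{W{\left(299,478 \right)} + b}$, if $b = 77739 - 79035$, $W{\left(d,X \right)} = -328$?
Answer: $2 i \sqrt{406} \approx 40.299 i$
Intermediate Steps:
$b = -1296$
$\sqrt{W{\left(299,478 \right)} + b} = \sqrt{-328 - 1296} = \sqrt{-1624} = 2 i \sqrt{406}$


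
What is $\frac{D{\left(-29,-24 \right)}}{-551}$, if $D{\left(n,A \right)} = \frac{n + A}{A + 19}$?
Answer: $- \frac{53}{2755} \approx -0.019238$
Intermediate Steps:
$D{\left(n,A \right)} = \frac{A + n}{19 + A}$
$\frac{D{\left(-29,-24 \right)}}{-551} = \frac{\frac{1}{19 - 24} \left(-24 - 29\right)}{-551} = \frac{1}{-5} \left(-53\right) \left(- \frac{1}{551}\right) = \left(- \frac{1}{5}\right) \left(-53\right) \left(- \frac{1}{551}\right) = \frac{53}{5} \left(- \frac{1}{551}\right) = - \frac{53}{2755}$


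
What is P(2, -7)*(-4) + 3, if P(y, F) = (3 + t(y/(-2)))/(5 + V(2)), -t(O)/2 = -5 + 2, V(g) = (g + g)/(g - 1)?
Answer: -1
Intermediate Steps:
V(g) = 2*g/(-1 + g) (V(g) = (2*g)/(-1 + g) = 2*g/(-1 + g))
t(O) = 6 (t(O) = -2*(-5 + 2) = -2*(-3) = 6)
P(y, F) = 1 (P(y, F) = (3 + 6)/(5 + 2*2/(-1 + 2)) = 9/(5 + 2*2/1) = 9/(5 + 2*2*1) = 9/(5 + 4) = 9/9 = 9*(⅑) = 1)
P(2, -7)*(-4) + 3 = 1*(-4) + 3 = -4 + 3 = -1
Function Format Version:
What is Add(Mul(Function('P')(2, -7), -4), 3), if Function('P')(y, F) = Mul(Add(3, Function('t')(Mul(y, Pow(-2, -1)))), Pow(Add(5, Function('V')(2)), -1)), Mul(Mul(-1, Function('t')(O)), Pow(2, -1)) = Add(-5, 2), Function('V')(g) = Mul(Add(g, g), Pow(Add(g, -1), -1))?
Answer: -1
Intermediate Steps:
Function('V')(g) = Mul(2, g, Pow(Add(-1, g), -1)) (Function('V')(g) = Mul(Mul(2, g), Pow(Add(-1, g), -1)) = Mul(2, g, Pow(Add(-1, g), -1)))
Function('t')(O) = 6 (Function('t')(O) = Mul(-2, Add(-5, 2)) = Mul(-2, -3) = 6)
Function('P')(y, F) = 1 (Function('P')(y, F) = Mul(Add(3, 6), Pow(Add(5, Mul(2, 2, Pow(Add(-1, 2), -1))), -1)) = Mul(9, Pow(Add(5, Mul(2, 2, Pow(1, -1))), -1)) = Mul(9, Pow(Add(5, Mul(2, 2, 1)), -1)) = Mul(9, Pow(Add(5, 4), -1)) = Mul(9, Pow(9, -1)) = Mul(9, Rational(1, 9)) = 1)
Add(Mul(Function('P')(2, -7), -4), 3) = Add(Mul(1, -4), 3) = Add(-4, 3) = -1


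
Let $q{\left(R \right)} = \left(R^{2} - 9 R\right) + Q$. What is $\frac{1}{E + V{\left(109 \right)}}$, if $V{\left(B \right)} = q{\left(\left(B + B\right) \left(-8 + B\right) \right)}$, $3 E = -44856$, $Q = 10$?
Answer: $\frac{1}{484579220} \approx 2.0636 \cdot 10^{-9}$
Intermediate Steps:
$E = -14952$ ($E = \frac{1}{3} \left(-44856\right) = -14952$)
$q{\left(R \right)} = 10 + R^{2} - 9 R$ ($q{\left(R \right)} = \left(R^{2} - 9 R\right) + 10 = 10 + R^{2} - 9 R$)
$V{\left(B \right)} = 10 - 18 B \left(-8 + B\right) + 4 B^{2} \left(-8 + B\right)^{2}$ ($V{\left(B \right)} = 10 + \left(\left(B + B\right) \left(-8 + B\right)\right)^{2} - 9 \left(B + B\right) \left(-8 + B\right) = 10 + \left(2 B \left(-8 + B\right)\right)^{2} - 9 \cdot 2 B \left(-8 + B\right) = 10 + 4 B^{2} \left(-8 + B\right)^{2} - 18 B \left(-8 + B\right) = 10 - 18 B \left(-8 + B\right) + 4 B^{2} \left(-8 + B\right)^{2}$)
$\frac{1}{E + V{\left(109 \right)}} = \frac{1}{-14952 + \left(10 - 1962 \left(-8 + 109\right) + 4 \cdot 109^{2} \left(-8 + 109\right)^{2}\right)} = \frac{1}{-14952 + \left(10 - 1962 \cdot 101 + 4 \cdot 11881 \cdot 101^{2}\right)} = \frac{1}{-14952 + \left(10 - 198162 + 4 \cdot 11881 \cdot 10201\right)} = \frac{1}{-14952 + \left(10 - 198162 + 484792324\right)} = \frac{1}{-14952 + 484594172} = \frac{1}{484579220}$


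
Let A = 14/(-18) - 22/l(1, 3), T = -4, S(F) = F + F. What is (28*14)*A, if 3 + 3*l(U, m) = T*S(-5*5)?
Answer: -773416/1773 ≈ -436.22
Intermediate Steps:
S(F) = 2*F
l(U, m) = 197/3 (l(U, m) = -1 + (-8*(-5*5))/3 = -1 + (-8*(-25))/3 = -1 + (-4*(-50))/3 = -1 + (⅓)*200 = -1 + 200/3 = 197/3)
A = -1973/1773 (A = 14/(-18) - 22/197/3 = 14*(-1/18) - 22*3/197 = -7/9 - 66/197 = -1973/1773 ≈ -1.1128)
(28*14)*A = (28*14)*(-1973/1773) = 392*(-1973/1773) = -773416/1773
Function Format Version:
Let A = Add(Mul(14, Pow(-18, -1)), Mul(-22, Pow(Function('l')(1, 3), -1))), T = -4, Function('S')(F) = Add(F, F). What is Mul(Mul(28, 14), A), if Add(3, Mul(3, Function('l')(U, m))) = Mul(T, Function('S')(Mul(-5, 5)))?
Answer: Rational(-773416, 1773) ≈ -436.22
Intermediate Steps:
Function('S')(F) = Mul(2, F)
Function('l')(U, m) = Rational(197, 3) (Function('l')(U, m) = Add(-1, Mul(Rational(1, 3), Mul(-4, Mul(2, Mul(-5, 5))))) = Add(-1, Mul(Rational(1, 3), Mul(-4, Mul(2, -25)))) = Add(-1, Mul(Rational(1, 3), Mul(-4, -50))) = Add(-1, Mul(Rational(1, 3), 200)) = Add(-1, Rational(200, 3)) = Rational(197, 3))
A = Rational(-1973, 1773) (A = Add(Mul(14, Pow(-18, -1)), Mul(-22, Pow(Rational(197, 3), -1))) = Add(Mul(14, Rational(-1, 18)), Mul(-22, Rational(3, 197))) = Add(Rational(-7, 9), Rational(-66, 197)) = Rational(-1973, 1773) ≈ -1.1128)
Mul(Mul(28, 14), A) = Mul(Mul(28, 14), Rational(-1973, 1773)) = Mul(392, Rational(-1973, 1773)) = Rational(-773416, 1773)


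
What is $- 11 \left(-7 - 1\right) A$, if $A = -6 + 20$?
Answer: $1232$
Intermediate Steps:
$A = 14$
$- 11 \left(-7 - 1\right) A = - 11 \left(-7 - 1\right) 14 = \left(-11\right) \left(-8\right) 14 = 88 \cdot 14 = 1232$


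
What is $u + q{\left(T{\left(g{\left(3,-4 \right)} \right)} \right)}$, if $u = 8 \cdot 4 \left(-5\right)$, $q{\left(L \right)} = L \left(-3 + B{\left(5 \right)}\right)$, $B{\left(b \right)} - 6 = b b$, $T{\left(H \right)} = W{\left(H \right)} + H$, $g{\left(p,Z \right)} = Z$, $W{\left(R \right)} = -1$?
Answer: $-300$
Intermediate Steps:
$T{\left(H \right)} = -1 + H$
$B{\left(b \right)} = 6 + b^{2}$ ($B{\left(b \right)} = 6 + b b = 6 + b^{2}$)
$q{\left(L \right)} = 28 L$ ($q{\left(L \right)} = L \left(-3 + \left(6 + 5^{2}\right)\right) = L \left(-3 + \left(6 + 25\right)\right) = L \left(-3 + 31\right) = L 28 = 28 L$)
$u = -160$ ($u = 32 \left(-5\right) = -160$)
$u + q{\left(T{\left(g{\left(3,-4 \right)} \right)} \right)} = -160 + 28 \left(-1 - 4\right) = -160 + 28 \left(-5\right) = -160 - 140 = -300$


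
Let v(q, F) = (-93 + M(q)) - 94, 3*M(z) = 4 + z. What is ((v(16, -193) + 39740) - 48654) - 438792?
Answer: -1343659/3 ≈ -4.4789e+5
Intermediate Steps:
M(z) = 4/3 + z/3 (M(z) = (4 + z)/3 = 4/3 + z/3)
v(q, F) = -557/3 + q/3 (v(q, F) = (-93 + (4/3 + q/3)) - 94 = (-275/3 + q/3) - 94 = -557/3 + q/3)
((v(16, -193) + 39740) - 48654) - 438792 = (((-557/3 + (1/3)*16) + 39740) - 48654) - 438792 = (((-557/3 + 16/3) + 39740) - 48654) - 438792 = ((-541/3 + 39740) - 48654) - 438792 = (118679/3 - 48654) - 438792 = -27283/3 - 438792 = -1343659/3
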